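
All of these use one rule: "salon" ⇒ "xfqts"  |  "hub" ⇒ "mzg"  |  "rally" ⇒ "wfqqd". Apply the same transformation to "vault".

Compare letters: s→x is +5, a→f is +5, l→q is +5 — a constant shift. This is a Caesar cipher with shift 5.
Applying it to vault: v+5=a, a+5=f, u+5=z, l+5=q, t+5=y.

afzqy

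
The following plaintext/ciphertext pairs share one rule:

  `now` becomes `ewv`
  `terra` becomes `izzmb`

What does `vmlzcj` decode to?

The output letters match the input read backwards, each shifted +8: now reversed is won. Read the word backwards and shift each letter +8.
Undoing it on vmlzcj: shift back: v−8=n, m−8=e, l−8=d, z−8=r, c−8=u, j−8=b → nedrub; then reverse → burden.

burden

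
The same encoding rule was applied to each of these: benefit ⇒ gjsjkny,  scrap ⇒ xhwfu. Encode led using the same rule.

qji

Compare letters: b→g is +5, e→j is +5, n→s is +5 — a constant shift. This is a Caesar cipher with shift 5.
Applying it to led: l+5=q, e+5=j, d+5=i.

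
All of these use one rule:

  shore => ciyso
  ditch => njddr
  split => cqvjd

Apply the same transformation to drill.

nssmv

The shifts repeat in a cycle of length 2: positions 0,1,… shift by +10, +1, then the pattern repeats.
On drill: d+10=n, r+1=s, i+10=s, l+1=m, l+10=v.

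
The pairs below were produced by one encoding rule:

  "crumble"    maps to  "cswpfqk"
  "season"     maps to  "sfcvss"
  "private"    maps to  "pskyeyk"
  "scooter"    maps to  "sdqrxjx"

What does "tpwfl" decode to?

In crumble: c→c is +0, r→s is +1, u→w is +2, m→p is +3 — the shift increases by 1 each position. The shift increases by 1 at each position, starting from +0: 0, 1, 2, ….
Reversing it on tpwfl: t−0=t, p−1=o, w−2=u, f−3=c, l−4=h.

touch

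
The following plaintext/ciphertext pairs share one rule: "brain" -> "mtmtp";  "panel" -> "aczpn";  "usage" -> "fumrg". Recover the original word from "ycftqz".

Shifts by position in brain: pos 0: b→m (+11), pos 1: r→t (+2), pos 2: a→m (+12), pos 3: i→t (+11), pos 4: n→p (+2) — repeating every 3. A repeating key of period 3 is used — shifts +11, +2, +12 over and over.
Decoding ycftqz: y−11=n, c−2=a, f−12=t, t−11=i, q−2=o, z−12=n.

nation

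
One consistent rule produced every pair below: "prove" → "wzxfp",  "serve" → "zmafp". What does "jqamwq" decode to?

In prove: p→w is +7, r→z is +8, o→x is +9, v→f is +10 — the shift increases by 1 each position. Letter i (0-indexed) is shifted by i+7, so successive shifts are 7, 8, 9, ….
Reversing it on jqamwq: j−7=c, q−8=i, a−9=r, m−10=c, w−11=l, q−12=e.

circle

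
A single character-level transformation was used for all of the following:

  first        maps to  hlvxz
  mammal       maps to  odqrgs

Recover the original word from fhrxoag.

density

The shift increases by 1 at each position, starting from +2: 2, 3, 4, ….
Undoing it on fhrxoag: f−2=d, h−3=e, r−4=n, x−5=s, o−6=i, a−7=t, g−8=y.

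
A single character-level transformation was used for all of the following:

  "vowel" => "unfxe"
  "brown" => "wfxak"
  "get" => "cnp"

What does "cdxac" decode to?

The word is reversed, then every letter is shifted forward by 9.
Decoding cdxac: shift back: c−9=t, d−9=u, x−9=o, a−9=r, c−9=t → tuort; then reverse → trout.

trout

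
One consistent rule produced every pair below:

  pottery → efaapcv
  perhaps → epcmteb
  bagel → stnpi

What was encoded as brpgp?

scene

p(15)→e(4) and o(14)→f(5) fit y≡25x+19 (mod 26); the inverse of 25 mod 26 is 25. This is an affine cipher: with a=0,…,z=25, each position x becomes (25x+19) mod 26.
Decoding brpgp: b(1)→25·(1−19)≡18=s; r(17)→25·(17−19)≡2=c; p(15)→25·(15−19)≡4=e; g(6)→25·(6−19)≡13=n; p(15)→25·(15−19)≡4=e (all mod 26).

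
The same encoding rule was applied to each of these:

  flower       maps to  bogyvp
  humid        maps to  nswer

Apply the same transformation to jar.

bkt

The word is reversed, then every letter is shifted forward by 10.
Applying it to jar: reverse → raj; then shift: r+10=b, a+10=k, j+10=t.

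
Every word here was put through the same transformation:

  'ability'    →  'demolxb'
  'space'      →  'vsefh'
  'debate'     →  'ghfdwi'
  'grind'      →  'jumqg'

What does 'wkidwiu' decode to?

theater

Shifts by position in ability: pos 0: a→d (+3), pos 1: b→e (+3), pos 2: i→m (+4), pos 3: l→o (+3), pos 4: i→l (+3), pos 5: t→x (+4) — repeating every 3. It's a Vigenère-style cipher with numeric key [3,3,4]: position i shifts by key[i mod 3].
Decoding wkidwiu: w−3=t, k−3=h, i−4=e, d−3=a, w−3=t, i−4=e, u−3=r.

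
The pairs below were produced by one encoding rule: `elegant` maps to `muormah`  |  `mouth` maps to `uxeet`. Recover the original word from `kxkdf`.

In elegant: e→m is +8, l→u is +9, e→o is +10, g→r is +11 — the shift increases by 1 each position. The shift increases by 1 at each position, starting from +8: 8, 9, 10, ….
Decoding kxkdf: k−8=c, x−9=o, k−10=a, d−11=s, f−12=t.

coast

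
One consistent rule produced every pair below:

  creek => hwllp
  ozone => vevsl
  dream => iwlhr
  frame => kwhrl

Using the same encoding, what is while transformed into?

The rule splits by letter class: vowels +7, consonants +5.
For while: w(cons)+5=b, h(cons)+5=m, i(vowel)+7=p, l(cons)+5=q, e(vowel)+7=l.

bmpql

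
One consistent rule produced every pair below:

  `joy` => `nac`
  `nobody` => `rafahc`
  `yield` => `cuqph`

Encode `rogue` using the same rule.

The shift depends on letter class: consonant j→n is +4, but vowel o→a is +12. Vowels shift forward by 12 and consonants shift forward by 4.
On rogue: r(cons)+4=v, o(vowel)+12=a, g(cons)+4=k, u(vowel)+12=g, e(vowel)+12=q.

vakgq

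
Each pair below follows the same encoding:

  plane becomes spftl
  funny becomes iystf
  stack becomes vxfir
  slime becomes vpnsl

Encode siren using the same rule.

vmwku

Each letter shifts forward by (position + 3), i.e. 3, 4, 5, … — the shift grows by one for each successive letter.
On siren: s+3=v, i+4=m, r+5=w, e+6=k, n+7=u.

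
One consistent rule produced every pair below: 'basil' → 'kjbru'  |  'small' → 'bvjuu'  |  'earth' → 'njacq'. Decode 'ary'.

rip

Compare letters: b→k is +9, a→j is +9, s→b is +9 — a constant shift. Each letter is shifted forward by 9 in the alphabet (a Caesar shift of +9).
Reversing it on ary: a−9=r, r−9=i, y−9=p.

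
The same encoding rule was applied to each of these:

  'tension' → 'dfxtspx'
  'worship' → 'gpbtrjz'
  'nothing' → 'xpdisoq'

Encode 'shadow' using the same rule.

cikeyx

Shifts by position in tension: pos 0: t→d (+10), pos 1: e→f (+1), pos 2: n→x (+10), pos 3: s→t (+1) — repeating every 2. The shifts repeat in a cycle of length 2: positions 0,1,… shift by +10, +1, then the pattern repeats.
On shadow: s+10=c, h+1=i, a+10=k, d+1=e, o+10=y, w+1=x.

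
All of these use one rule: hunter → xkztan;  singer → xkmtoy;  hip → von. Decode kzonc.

The output letters match the input read backwards, each shifted +6: hunter reversed is retnuh. Two steps: reverse the string, then apply a Caesar shift of +6.
Reversing it on kzonc: shift back: k−6=e, z−6=t, o−6=i, n−6=h, c−6=w → etihw; then reverse → white.

white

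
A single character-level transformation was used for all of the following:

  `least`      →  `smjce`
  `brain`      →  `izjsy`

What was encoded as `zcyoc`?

In least: l→s is +7, e→m is +8, a→j is +9, s→c is +10 — the shift increases by 1 each position. The shift increases by 1 at each position, starting from +7: 7, 8, 9, ….
Undoing it on zcyoc: z−7=s, c−8=u, y−9=p, o−10=e, c−11=r.

super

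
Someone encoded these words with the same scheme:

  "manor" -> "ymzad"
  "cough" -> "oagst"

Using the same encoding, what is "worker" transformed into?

iadwqd

This is a Caesar cipher with shift 12.
For worker: w+12=i, o+12=a, r+12=d, k+12=w, e+12=q, r+12=d.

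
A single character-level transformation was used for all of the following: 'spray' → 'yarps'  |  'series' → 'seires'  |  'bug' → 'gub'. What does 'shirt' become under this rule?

The output letters match the input read backwards: spray reversed is yarps. The word is simply reversed.
For shirt: reverse → trihs.

trihs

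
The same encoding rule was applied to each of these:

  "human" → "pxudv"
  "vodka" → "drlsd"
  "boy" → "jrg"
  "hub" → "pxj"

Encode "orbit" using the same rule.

rzjlb

The shift depends on letter class: consonant h→p is +8, but vowel u→x is +3. The rule splits by letter class: vowels +3, consonants +8.
For orbit: o(vowel)+3=r, r(cons)+8=z, b(cons)+8=j, i(vowel)+3=l, t(cons)+8=b.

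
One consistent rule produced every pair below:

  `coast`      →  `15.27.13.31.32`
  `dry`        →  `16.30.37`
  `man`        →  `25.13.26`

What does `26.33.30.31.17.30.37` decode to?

nursery

c is letter #3 and maps to 15: an offset of 12. The number is (letter's place in the alphabet, a=1) + 12.
Decoding 26.33.30.31.17.30.37: 26→(26−12)÷1=14=n, 33→(33−12)÷1=21=u, 30→(30−12)÷1=18=r, 31→(31−12)÷1=19=s, 17→(17−12)÷1=5=e, 30→(30−12)÷1=18=r, 37→(37−12)÷1=25=y.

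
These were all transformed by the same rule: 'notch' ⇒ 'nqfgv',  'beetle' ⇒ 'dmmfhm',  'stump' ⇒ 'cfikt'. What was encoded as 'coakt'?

n(13)→n(13) and o(14)→q(16) fit y≡3x+0 (mod 26); the inverse of 3 mod 26 is 9. This is an affine cipher: with a=0,…,z=25, each position x becomes (3x+0) mod 26.
Undoing it on coakt: c(2)→9·(2−0)≡18=s; o(14)→9·(14−0)≡22=w; a(0)→9·(0−0)≡0=a; k(10)→9·(10−0)≡12=m; t(19)→9·(19−0)≡15=p (all mod 26).

swamp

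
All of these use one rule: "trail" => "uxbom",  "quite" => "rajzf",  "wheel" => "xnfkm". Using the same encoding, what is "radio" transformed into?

sgeop

Shifts by position in trail: pos 0: t→u (+1), pos 1: r→x (+6), pos 2: a→b (+1), pos 3: i→o (+6) — repeating every 2. A repeating key of period 2 is used — shifts +1, +6 over and over.
For radio: r+1=s, a+6=g, d+1=e, i+6=o, o+1=p.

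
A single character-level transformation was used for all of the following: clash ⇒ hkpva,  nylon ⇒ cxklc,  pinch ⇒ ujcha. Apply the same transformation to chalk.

c(2)→h(7) and l(11)→k(10) fit y≡9x+15 (mod 26); the inverse of 9 mod 26 is 3. Each letter's alphabet position (a=0..z=25) is mapped through 9·x+15 mod 26 — an affine cipher.
For chalk: c(2)→9·2+15≡7=h; h(7)→9·7+15≡0=a; a(0)→9·0+15≡15=p; l(11)→9·11+15≡10=k; k(10)→9·10+15≡1=b (all mod 26).

hapkb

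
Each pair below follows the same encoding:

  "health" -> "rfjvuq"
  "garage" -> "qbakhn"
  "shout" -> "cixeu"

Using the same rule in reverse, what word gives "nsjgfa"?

drawer

Shifts by position in health: pos 0: h→r (+10), pos 1: e→f (+1), pos 2: a→j (+9), pos 3: l→v (+10), pos 4: t→u (+1), pos 5: h→q (+9) — repeating every 3. It's a Vigenère-style cipher with numeric key [10,1,9]: position i shifts by key[i mod 3].
Decoding nsjgfa: n−10=d, s−1=r, j−9=a, g−10=w, f−1=e, a−9=r.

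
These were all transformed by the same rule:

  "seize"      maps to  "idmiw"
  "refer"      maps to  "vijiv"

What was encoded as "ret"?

The output letters match the input read backwards, each shifted +4: seize reversed is ezies. The word is reversed, then every letter is shifted forward by 4.
Reversing it on ret: shift back: r−4=n, e−4=a, t−4=p → nap; then reverse → pan.

pan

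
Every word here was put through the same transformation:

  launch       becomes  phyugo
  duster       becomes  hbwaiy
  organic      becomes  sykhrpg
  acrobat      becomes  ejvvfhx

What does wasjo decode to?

Shifts by position in launch: pos 0: l→p (+4), pos 1: a→h (+7), pos 2: u→y (+4), pos 3: n→u (+7) — repeating every 2. A repeating key of period 2 is used — shifts +4, +7 over and over.
Undoing it on wasjo: w−4=s, a−7=t, s−4=o, j−7=c, o−4=k.

stock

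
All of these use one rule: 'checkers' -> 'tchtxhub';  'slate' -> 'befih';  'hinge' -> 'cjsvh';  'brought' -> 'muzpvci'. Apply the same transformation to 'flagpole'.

c(2)→t(19) and h(7)→c(2) fit y≡7x+5 (mod 26); the inverse of 7 mod 26 is 15. This is an affine cipher: with a=0,…,z=25, each position x becomes (7x+5) mod 26.
On flagpole: f(5)→7·5+5≡14=o; l(11)→7·11+5≡4=e; a(0)→7·0+5≡5=f; g(6)→7·6+5≡21=v; p(15)→7·15+5≡6=g; o(14)→7·14+5≡25=z; l(11)→7·11+5≡4=e; e(4)→7·4+5≡7=h (all mod 26).

oefvgzeh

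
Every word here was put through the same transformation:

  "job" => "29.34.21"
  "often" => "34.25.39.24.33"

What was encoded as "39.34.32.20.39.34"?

Each letter is replaced by its alphabet position (a=1..z=26) + 19.
Reversing it on 39.34.32.20.39.34: 39→(39−19)÷1=20=t, 34→(34−19)÷1=15=o, 32→(32−19)÷1=13=m, 20→(20−19)÷1=1=a, 39→(39−19)÷1=20=t, 34→(34−19)÷1=15=o.

tomato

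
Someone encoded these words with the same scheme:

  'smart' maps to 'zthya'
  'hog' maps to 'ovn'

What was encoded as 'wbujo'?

Each letter is shifted forward by 7 in the alphabet (a Caesar shift of +7).
Decoding wbujo: w−7=p, b−7=u, u−7=n, j−7=c, o−7=h.

punch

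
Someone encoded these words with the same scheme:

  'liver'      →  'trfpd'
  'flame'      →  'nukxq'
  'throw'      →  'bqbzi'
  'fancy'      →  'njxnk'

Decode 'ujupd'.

The shift increases by 1 at each position, starting from +8: 8, 9, 10, ….
Undoing it on ujupd: u−8=m, j−9=a, u−10=k, p−11=e, d−12=r.

maker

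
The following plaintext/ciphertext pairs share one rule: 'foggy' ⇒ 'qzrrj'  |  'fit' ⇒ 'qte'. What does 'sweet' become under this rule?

Compare letters: f→q is +11, o→z is +11, g→r is +11 — a constant shift. It's a constant shift of +11 (ROT11).
Applying it to sweet: s+11=d, w+11=h, e+11=p, e+11=p, t+11=e.

dhppe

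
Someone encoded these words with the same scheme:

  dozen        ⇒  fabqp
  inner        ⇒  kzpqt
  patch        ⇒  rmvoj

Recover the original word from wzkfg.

The shifts repeat in a cycle of length 2: positions 0,1,… shift by +2, +12, then the pattern repeats.
Decoding wzkfg: w−2=u, z−12=n, k−2=i, f−12=t, g−2=e.

unite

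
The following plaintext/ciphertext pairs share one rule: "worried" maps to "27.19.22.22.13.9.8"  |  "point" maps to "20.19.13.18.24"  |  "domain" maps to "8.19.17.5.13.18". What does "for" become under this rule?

10.19.22

w is letter #23 and maps to 27: an offset of 4. Letters become their 1-based position plus 4 (so a→5, b→6, …).
For for: f=6→10, o=15→19, r=18→22.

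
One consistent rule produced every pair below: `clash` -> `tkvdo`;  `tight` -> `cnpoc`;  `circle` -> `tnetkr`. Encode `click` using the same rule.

c(2)→t(19) and l(11)→k(10) fit y≡25x+21 (mod 26); the inverse of 25 mod 26 is 25. Treating letters as 0–25, the rule is x ↦ 25x + 21 (mod 26).
On click: c(2)→25·2+21≡19=t; l(11)→25·11+21≡10=k; i(8)→25·8+21≡13=n; c(2)→25·2+21≡19=t; k(10)→25·10+21≡11=l (all mod 26).

tkntl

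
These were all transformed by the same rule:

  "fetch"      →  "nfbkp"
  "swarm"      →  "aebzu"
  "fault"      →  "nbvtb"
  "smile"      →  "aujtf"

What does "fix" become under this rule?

The rule splits by letter class: vowels +1, consonants +8.
For fix: f(cons)+8=n, i(vowel)+1=j, x(cons)+8=f.

njf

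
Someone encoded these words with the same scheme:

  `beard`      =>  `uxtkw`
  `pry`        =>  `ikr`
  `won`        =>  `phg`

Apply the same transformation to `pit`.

ibm

Compare letters: b→u is +19, e→x is +19, a→t is +19 — a constant shift. Every letter moves 19 places later in the alphabet, wrapping around z→a.
On pit: p+19=i, i+19=b, t+19=m.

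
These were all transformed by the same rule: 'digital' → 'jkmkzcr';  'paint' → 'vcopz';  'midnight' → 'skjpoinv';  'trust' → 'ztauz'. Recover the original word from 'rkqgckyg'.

Shifts by position in digital: pos 0: d→j (+6), pos 1: i→k (+2), pos 2: g→m (+6), pos 3: i→k (+2) — repeating every 2. It's a Vigenère-style cipher with numeric key [6,2]: position i shifts by key[i mod 2].
Undoing it on rkqgckyg: r−6=l, k−2=i, q−6=k, g−2=e, c−6=w, k−2=i, y−6=s, g−2=e.

likewise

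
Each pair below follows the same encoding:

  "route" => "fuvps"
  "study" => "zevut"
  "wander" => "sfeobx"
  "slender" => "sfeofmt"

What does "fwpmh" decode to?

glove

The output letters match the input read backwards, each shifted +1: route reversed is etuor. Read the word backwards and shift each letter +1.
Reversing it on fwpmh: shift back: f−1=e, w−1=v, p−1=o, m−1=l, h−1=g → evolg; then reverse → glove.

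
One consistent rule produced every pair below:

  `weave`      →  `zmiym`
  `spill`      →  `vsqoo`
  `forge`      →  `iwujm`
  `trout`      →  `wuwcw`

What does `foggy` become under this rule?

iwjjb

Two shifts are in play — +8 for a/e/i/o/u, +3 for every other letter.
For foggy: f(cons)+3=i, o(vowel)+8=w, g(cons)+3=j, g(cons)+3=j, y(cons)+3=b.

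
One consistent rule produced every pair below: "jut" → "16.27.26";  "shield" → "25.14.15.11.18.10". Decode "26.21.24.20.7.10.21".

j is letter #10 and maps to 16: an offset of 6. The number is (letter's place in the alphabet, a=1) + 6.
Decoding 26.21.24.20.7.10.21: 26→(26−6)÷1=20=t, 21→(21−6)÷1=15=o, 24→(24−6)÷1=18=r, 20→(20−6)÷1=14=n, 7→(7−6)÷1=1=a, 10→(10−6)÷1=4=d, 21→(21−6)÷1=15=o.

tornado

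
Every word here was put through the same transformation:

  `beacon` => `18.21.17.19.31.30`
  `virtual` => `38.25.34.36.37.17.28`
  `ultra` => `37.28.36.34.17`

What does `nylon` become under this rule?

b is letter #2 and maps to 18: an offset of 16. Letters become their 1-based position plus 16 (so a→17, b→18, …).
For nylon: n=14→30, y=25→41, l=12→28, o=15→31, n=14→30.

30.41.28.31.30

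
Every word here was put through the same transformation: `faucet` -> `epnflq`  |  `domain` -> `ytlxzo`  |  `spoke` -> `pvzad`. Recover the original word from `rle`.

The output letters match the input read backwards, each shifted +11: faucet reversed is tecuaf. Two steps: reverse the string, then apply a Caesar shift of +11.
Undoing it on rle: shift back: r−11=g, l−11=a, e−11=t → gat; then reverse → tag.

tag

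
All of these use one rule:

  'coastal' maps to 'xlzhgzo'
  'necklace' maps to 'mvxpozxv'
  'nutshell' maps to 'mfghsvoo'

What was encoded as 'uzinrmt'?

Letters are reflected about the middle of the alphabet (position → 25−position): Atbash.
Reversing it on uzinrmt: u↔f, z↔a, i↔r, n↔m, r↔i, m↔n, t↔g.

farming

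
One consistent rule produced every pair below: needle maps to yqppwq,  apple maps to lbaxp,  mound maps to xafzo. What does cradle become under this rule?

Shifts by position in needle: pos 0: n→y (+11), pos 1: e→q (+12), pos 2: e→p (+11), pos 3: d→p (+12) — repeating every 2. The shifts repeat in a cycle of length 2: positions 0,1,… shift by +11, +12, then the pattern repeats.
On cradle: c+11=n, r+12=d, a+11=l, d+12=p, l+11=w, e+12=q.

ndlpwq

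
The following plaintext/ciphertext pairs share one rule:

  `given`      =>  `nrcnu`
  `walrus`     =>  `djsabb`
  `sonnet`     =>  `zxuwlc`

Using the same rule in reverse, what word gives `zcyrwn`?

stripe

Shifts by position in given: pos 0: g→n (+7), pos 1: i→r (+9), pos 2: v→c (+7), pos 3: e→n (+9) — repeating every 2. The shifts repeat in a cycle of length 2: positions 0,1,… shift by +7, +9, then the pattern repeats.
Reversing it on zcyrwn: z−7=s, c−9=t, y−7=r, r−9=i, w−7=p, n−9=e.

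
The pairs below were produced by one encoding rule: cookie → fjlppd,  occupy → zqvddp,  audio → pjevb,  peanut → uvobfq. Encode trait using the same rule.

ujbsu

Two steps: reverse the string, then apply a Caesar shift of +1.
Applying it to trait: reverse → tiart; then shift: t+1=u, i+1=j, a+1=b, r+1=s, t+1=u.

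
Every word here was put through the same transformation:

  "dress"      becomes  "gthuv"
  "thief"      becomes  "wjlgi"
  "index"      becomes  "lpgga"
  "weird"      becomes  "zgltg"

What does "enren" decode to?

block

Shifts by position in dress: pos 0: d→g (+3), pos 1: r→t (+2), pos 2: e→h (+3), pos 3: s→u (+2) — repeating every 2. A repeating key of period 2 is used — shifts +3, +2 over and over.
Decoding enren: e−3=b, n−2=l, r−3=o, e−2=c, n−3=k.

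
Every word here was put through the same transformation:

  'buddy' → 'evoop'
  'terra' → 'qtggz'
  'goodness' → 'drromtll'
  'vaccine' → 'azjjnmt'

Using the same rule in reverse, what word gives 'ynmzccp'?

finally

This is an affine cipher: with a=0,…,z=25, each position x becomes (5x+25) mod 26.
Reversing it on ynmzccp: y(24)→21·(24−25)≡5=f; n(13)→21·(13−25)≡8=i; m(12)→21·(12−25)≡13=n; z(25)→21·(25−25)≡0=a; c(2)→21·(2−25)≡11=l; c(2)→21·(2−25)≡11=l; p(15)→21·(15−25)≡24=y (all mod 26).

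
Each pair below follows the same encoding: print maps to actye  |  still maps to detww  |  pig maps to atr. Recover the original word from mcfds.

brush

Compare letters: p→a is +11, r→c is +11, i→t is +11 — a constant shift. Every letter moves 11 places later in the alphabet, wrapping around z→a.
Reversing it on mcfds: m−11=b, c−11=r, f−11=u, d−11=s, s−11=h.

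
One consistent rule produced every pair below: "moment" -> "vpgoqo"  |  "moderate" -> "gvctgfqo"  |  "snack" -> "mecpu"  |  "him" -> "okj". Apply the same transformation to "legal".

ncign

The output letters match the input read backwards, each shifted +2: moment reversed is tnemom. The word is reversed, then every letter is shifted forward by 2.
Applying it to legal: reverse → lagel; then shift: l+2=n, a+2=c, g+2=i, e+2=g, l+2=n.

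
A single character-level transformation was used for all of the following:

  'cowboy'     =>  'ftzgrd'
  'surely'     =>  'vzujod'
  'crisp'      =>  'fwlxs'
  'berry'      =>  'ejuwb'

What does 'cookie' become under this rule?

A repeating key of period 2 is used — shifts +3, +5 over and over.
Applying it to cookie: c+3=f, o+5=t, o+3=r, k+5=p, i+3=l, e+5=j.

ftrplj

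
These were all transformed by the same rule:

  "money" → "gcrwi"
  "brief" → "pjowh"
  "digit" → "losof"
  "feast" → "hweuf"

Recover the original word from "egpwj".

amber

m(12)→g(6) and o(14)→c(2) fit y≡11x+4 (mod 26); the inverse of 11 mod 26 is 19. Treating letters as 0–25, the rule is x ↦ 11x + 4 (mod 26).
Decoding egpwj: e(4)→19·(4−4)≡0=a; g(6)→19·(6−4)≡12=m; p(15)→19·(15−4)≡1=b; w(22)→19·(22−4)≡4=e; j(9)→19·(9−4)≡17=r (all mod 26).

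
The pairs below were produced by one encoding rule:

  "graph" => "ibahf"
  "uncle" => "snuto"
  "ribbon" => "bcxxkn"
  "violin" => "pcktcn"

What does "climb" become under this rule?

utcqx

g(6)→i(8) and r(17)→b(1) fit y≡23x+0 (mod 26); the inverse of 23 mod 26 is 17. Each letter's alphabet position (a=0..z=25) is mapped through 23·x+0 mod 26 — an affine cipher.
On climb: c(2)→23·2+0≡20=u; l(11)→23·11+0≡19=t; i(8)→23·8+0≡2=c; m(12)→23·12+0≡16=q; b(1)→23·1+0≡23=x (all mod 26).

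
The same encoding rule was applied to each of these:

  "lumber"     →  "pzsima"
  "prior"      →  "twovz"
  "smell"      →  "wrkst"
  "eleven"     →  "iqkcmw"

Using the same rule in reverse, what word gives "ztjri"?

In lumber: l→p is +4, u→z is +5, m→s is +6, b→i is +7 — the shift increases by 1 each position. Each letter shifts forward by (position + 4), i.e. 4, 5, 6, … — the shift grows by one for each successive letter.
Undoing it on ztjri: z−4=v, t−5=o, j−6=d, r−7=k, i−8=a.

vodka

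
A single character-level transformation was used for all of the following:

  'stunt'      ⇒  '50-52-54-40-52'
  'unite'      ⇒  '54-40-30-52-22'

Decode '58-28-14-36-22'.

whale

s(#19)→50 and t(#20)→52: differences scale by 2, so n = 2·pos + 12. With a=1..z=26, the number is 2·pos + 12.
Decoding 58-28-14-36-22: 58→(58−12)÷2=23=w, 28→(28−12)÷2=8=h, 14→(14−12)÷2=1=a, 36→(36−12)÷2=12=l, 22→(22−12)÷2=5=e.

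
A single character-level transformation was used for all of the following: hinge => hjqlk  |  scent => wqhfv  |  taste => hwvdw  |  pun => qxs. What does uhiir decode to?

offer

The output letters match the input read backwards, each shifted +3: hinge reversed is egnih. The word is reversed, then every letter is shifted forward by 3.
Reversing it on uhiir: shift back: u−3=r, h−3=e, i−3=f, i−3=f, r−3=o → reffo; then reverse → offer.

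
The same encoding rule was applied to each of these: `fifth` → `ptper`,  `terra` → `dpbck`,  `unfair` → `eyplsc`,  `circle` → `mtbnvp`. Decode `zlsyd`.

paint

The shifts repeat in a cycle of length 2: positions 0,1,… shift by +10, +11, then the pattern repeats.
Reversing it on zlsyd: z−10=p, l−11=a, s−10=i, y−11=n, d−10=t.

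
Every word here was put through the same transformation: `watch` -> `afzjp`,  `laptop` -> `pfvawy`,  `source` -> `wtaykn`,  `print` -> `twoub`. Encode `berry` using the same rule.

In watch: w→a is +4, a→f is +5, t→z is +6, c→j is +7 — the shift increases by 1 each position. The shift increases by 1 at each position, starting from +4: 4, 5, 6, ….
For berry: b+4=f, e+5=j, r+6=x, r+7=y, y+8=g.

fjxyg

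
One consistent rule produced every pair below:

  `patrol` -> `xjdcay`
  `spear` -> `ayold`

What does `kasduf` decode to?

crisis

In patrol: p→x is +8, a→j is +9, t→d is +10, r→c is +11 — the shift increases by 1 each position. Letter i (0-indexed) is shifted by i+8, so successive shifts are 8, 9, 10, ….
Reversing it on kasduf: k−8=c, a−9=r, s−10=i, d−11=s, u−12=i, f−13=s.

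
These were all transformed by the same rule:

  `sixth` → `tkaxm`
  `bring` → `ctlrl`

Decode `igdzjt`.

heaven

In sixth: s→t is +1, i→k is +2, x→a is +3, t→x is +4 — the shift increases by 1 each position. Letter i (0-indexed) is shifted by i+1, so successive shifts are 1, 2, 3, ….
Reversing it on igdzjt: i−1=h, g−2=e, d−3=a, z−4=v, j−5=e, t−6=n.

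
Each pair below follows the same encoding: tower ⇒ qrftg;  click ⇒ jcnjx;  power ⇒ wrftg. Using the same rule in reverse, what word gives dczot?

t(19)→q(16) and o(14)→r(17) fit y≡5x+25 (mod 26); the inverse of 5 mod 26 is 21. This is an affine cipher: with a=0,…,z=25, each position x becomes (5x+25) mod 26.
Reversing it on dczot: d(3)→21·(3−25)≡6=g; c(2)→21·(2−25)≡11=l; z(25)→21·(25−25)≡0=a; o(14)→21·(14−25)≡3=d; t(19)→21·(19−25)≡4=e (all mod 26).

glade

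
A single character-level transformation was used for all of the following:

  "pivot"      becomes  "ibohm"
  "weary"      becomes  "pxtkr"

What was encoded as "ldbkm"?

Compare letters: p→i is +19, i→b is +19, v→o is +19 — a constant shift. Each letter is shifted forward by 19 in the alphabet (a Caesar shift of +19).
Decoding ldbkm: l−19=s, d−19=k, b−19=i, k−19=r, m−19=t.

skirt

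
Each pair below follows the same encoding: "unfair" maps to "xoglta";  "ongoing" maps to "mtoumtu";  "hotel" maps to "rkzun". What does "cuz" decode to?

The output letters match the input read backwards, each shifted +6: unfair reversed is riafnu. The word is reversed, then every letter is shifted forward by 6.
Reversing it on cuz: shift back: c−6=w, u−6=o, z−6=t → wot; then reverse → tow.

tow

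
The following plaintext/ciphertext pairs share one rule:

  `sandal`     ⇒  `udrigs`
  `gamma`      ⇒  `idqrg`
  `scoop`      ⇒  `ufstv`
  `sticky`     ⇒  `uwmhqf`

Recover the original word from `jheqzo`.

In sandal: s→u is +2, a→d is +3, n→r is +4, d→i is +5 — the shift increases by 1 each position. The shift increases by 1 at each position, starting from +2: 2, 3, 4, ….
Decoding jheqzo: j−2=h, h−3=e, e−4=a, q−5=l, z−6=t, o−7=h.

health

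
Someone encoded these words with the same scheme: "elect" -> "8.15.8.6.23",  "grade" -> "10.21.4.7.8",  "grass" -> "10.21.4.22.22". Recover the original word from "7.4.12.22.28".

daisy

Letters become their 1-based position plus 3 (so a→4, b→5, …).
Decoding 7.4.12.22.28: 7→(7−3)÷1=4=d, 4→(4−3)÷1=1=a, 12→(12−3)÷1=9=i, 22→(22−3)÷1=19=s, 28→(28−3)÷1=25=y.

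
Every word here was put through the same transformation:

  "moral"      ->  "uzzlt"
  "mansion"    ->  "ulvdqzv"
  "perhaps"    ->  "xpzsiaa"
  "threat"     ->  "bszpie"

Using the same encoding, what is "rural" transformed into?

Shifts by position in moral: pos 0: m→u (+8), pos 1: o→z (+11), pos 2: r→z (+8), pos 3: a→l (+11) — repeating every 2. The shifts repeat in a cycle of length 2: positions 0,1,… shift by +8, +11, then the pattern repeats.
For rural: r+8=z, u+11=f, r+8=z, a+11=l, l+8=t.

zfzlt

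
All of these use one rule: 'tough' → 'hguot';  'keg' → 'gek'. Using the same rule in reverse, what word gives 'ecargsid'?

The output letters match the input read backwards: tough reversed is hguot. It's just the letters in reverse order.
Decoding ecargsid: then reverse → disgrace.

disgrace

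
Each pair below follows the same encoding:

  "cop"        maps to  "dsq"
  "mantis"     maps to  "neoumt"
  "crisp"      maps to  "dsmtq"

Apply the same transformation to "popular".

qsqymes

The shift depends on letter class: consonant c→d is +1, but vowel o→s is +4. Two shifts are in play — +4 for a/e/i/o/u, +1 for every other letter.
On popular: p(cons)+1=q, o(vowel)+4=s, p(cons)+1=q, u(vowel)+4=y, l(cons)+1=m, a(vowel)+4=e, r(cons)+1=s.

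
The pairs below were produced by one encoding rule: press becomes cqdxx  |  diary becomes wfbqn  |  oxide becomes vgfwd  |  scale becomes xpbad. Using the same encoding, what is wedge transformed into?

zdwrd

This is an affine cipher: with a=0,…,z=25, each position x becomes (7x+1) mod 26.
Applying it to wedge: w(22)→7·22+1≡25=z; e(4)→7·4+1≡3=d; d(3)→7·3+1≡22=w; g(6)→7·6+1≡17=r; e(4)→7·4+1≡3=d (all mod 26).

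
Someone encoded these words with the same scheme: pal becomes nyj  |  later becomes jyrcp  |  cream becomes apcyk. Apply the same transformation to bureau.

This is a Caesar cipher with shift 24.
For bureau: b+24=z, u+24=s, r+24=p, e+24=c, a+24=y, u+24=s.

zspcys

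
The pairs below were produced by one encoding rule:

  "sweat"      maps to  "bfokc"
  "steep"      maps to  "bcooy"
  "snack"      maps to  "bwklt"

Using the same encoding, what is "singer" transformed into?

bswpoa

The shift depends on letter class: consonant s→b is +9, but vowel e→o is +10. The rule splits by letter class: vowels +10, consonants +9.
Applying it to singer: s(cons)+9=b, i(vowel)+10=s, n(cons)+9=w, g(cons)+9=p, e(vowel)+10=o, r(cons)+9=a.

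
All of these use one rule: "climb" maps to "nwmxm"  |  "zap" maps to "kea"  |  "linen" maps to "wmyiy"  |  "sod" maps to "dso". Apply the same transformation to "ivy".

Two shifts are in play — +4 for a/e/i/o/u, +11 for every other letter.
On ivy: i(vowel)+4=m, v(cons)+11=g, y(cons)+11=j.

mgj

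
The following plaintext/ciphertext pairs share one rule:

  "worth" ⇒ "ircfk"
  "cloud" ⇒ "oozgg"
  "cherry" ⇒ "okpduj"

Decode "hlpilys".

A repeating key of period 3 is used — shifts +12, +3, +11 over and over.
Reversing it on hlpilys: h−12=v, l−3=i, p−11=e, i−12=w, l−3=i, y−11=n, s−12=g.

viewing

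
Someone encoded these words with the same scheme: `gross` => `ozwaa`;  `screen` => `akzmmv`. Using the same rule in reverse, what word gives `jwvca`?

This is a Caesar cipher with shift 8.
Undoing it on jwvca: j−8=b, w−8=o, v−8=n, c−8=u, a−8=s.

bonus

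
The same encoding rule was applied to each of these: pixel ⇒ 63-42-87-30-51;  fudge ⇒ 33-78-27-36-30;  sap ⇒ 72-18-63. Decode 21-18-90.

p(#16)→63 and i(#9)→42: differences scale by 3, so n = 3·pos + 15. With a=1..z=26, the number is 3·pos + 15.
Undoing it on 21-18-90: 21→(21−15)÷3=2=b, 18→(18−15)÷3=1=a, 90→(90−15)÷3=25=y.

bay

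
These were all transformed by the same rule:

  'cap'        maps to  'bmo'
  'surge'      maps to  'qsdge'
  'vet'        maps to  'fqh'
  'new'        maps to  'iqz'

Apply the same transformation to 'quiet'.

The output letters match the input read backwards, each shifted +12: cap reversed is pac. Two steps: reverse the string, then apply a Caesar shift of +12.
Applying it to quiet: reverse → teiuq; then shift: t+12=f, e+12=q, i+12=u, u+12=g, q+12=c.

fqugc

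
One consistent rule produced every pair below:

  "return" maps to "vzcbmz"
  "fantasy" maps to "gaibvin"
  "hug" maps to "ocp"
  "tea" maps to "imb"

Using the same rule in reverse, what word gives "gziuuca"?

summary

The output letters match the input read backwards, each shifted +8: return reversed is nruter. Two steps: reverse the string, then apply a Caesar shift of +8.
Decoding gziuuca: shift back: g−8=y, z−8=r, i−8=a, u−8=m, u−8=m, c−8=u, a−8=s → yrammus; then reverse → summary.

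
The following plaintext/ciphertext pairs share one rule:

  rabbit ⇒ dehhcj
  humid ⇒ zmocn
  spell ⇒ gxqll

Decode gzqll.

shell

r(17)→d(3) and a(0)→e(4) fit y≡3x+4 (mod 26); the inverse of 3 mod 26 is 9. Treating letters as 0–25, the rule is x ↦ 3x + 4 (mod 26).
Decoding gzqll: g(6)→9·(6−4)≡18=s; z(25)→9·(25−4)≡7=h; q(16)→9·(16−4)≡4=e; l(11)→9·(11−4)≡11=l; l(11)→9·(11−4)≡11=l (all mod 26).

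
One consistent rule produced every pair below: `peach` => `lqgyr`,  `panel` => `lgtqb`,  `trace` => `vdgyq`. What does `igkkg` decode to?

p(15)→l(11) and e(4)→q(16) fit y≡9x+6 (mod 26); the inverse of 9 mod 26 is 3. This is an affine cipher: with a=0,…,z=25, each position x becomes (9x+6) mod 26.
Reversing it on igkkg: i(8)→3·(8−6)≡6=g; g(6)→3·(6−6)≡0=a; k(10)→3·(10−6)≡12=m; k(10)→3·(10−6)≡12=m; g(6)→3·(6−6)≡0=a (all mod 26).

gamma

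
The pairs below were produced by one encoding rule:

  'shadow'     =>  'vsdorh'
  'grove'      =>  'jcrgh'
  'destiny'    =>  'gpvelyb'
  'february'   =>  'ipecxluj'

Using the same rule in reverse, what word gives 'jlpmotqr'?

It's a Vigenère-style cipher with numeric key [3,11]: position i shifts by key[i mod 2].
Undoing it on jlpmotqr: j−3=g, l−11=a, p−3=m, m−11=b, o−3=l, t−11=i, q−3=n, r−11=g.

gambling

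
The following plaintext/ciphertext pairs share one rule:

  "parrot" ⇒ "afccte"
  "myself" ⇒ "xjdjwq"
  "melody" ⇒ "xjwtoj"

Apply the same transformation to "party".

The shift depends on letter class: consonant p→a is +11, but vowel a→f is +5. Two shifts are in play — +5 for a/e/i/o/u, +11 for every other letter.
On party: p(cons)+11=a, a(vowel)+5=f, r(cons)+11=c, t(cons)+11=e, y(cons)+11=j.

afcej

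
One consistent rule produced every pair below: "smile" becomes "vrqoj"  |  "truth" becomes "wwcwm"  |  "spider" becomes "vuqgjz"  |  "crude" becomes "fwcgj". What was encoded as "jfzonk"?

garlic

It's a Vigenère-style cipher with numeric key [3,5,8]: position i shifts by key[i mod 3].
Reversing it on jfzonk: j−3=g, f−5=a, z−8=r, o−3=l, n−5=i, k−8=c.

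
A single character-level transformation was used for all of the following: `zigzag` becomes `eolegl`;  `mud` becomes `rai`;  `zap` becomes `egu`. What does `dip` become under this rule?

iou

The shift depends on letter class: consonant z→e is +5, but vowel i→o is +6. Two shifts are in play — +6 for a/e/i/o/u, +5 for every other letter.
Applying it to dip: d(cons)+5=i, i(vowel)+6=o, p(cons)+5=u.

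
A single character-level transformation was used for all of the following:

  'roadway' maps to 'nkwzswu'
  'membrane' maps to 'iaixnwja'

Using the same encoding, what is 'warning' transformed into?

Compare letters: r→n is +22, o→k is +22, a→w is +22 — a constant shift. Every letter moves 22 places later in the alphabet, wrapping around z→a.
Applying it to warning: w+22=s, a+22=w, r+22=n, n+22=j, i+22=e, n+22=j, g+22=c.

swnjejc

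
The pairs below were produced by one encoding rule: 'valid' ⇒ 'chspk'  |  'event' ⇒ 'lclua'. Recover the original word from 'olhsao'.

health

Compare letters: v→c is +7, a→h is +7, l→s is +7 — a constant shift. It's a constant shift of +7 (ROT7).
Undoing it on olhsao: o−7=h, l−7=e, h−7=a, s−7=l, a−7=t, o−7=h.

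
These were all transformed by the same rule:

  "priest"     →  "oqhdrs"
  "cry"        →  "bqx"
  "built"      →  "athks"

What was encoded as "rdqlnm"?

sermon

Compare letters: p→o is +25, r→q is +25, i→h is +25 — a constant shift. It's a constant shift of +25 (ROT25).
Reversing it on rdqlnm: r−25=s, d−25=e, q−25=r, l−25=m, n−25=o, m−25=n.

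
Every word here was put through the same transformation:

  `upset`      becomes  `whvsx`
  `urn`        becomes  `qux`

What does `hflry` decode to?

The output letters match the input read backwards, each shifted +3: upset reversed is tespu. Two steps: reverse the string, then apply a Caesar shift of +3.
Decoding hflry: shift back: h−3=e, f−3=c, l−3=i, r−3=o, y−3=v → eciov; then reverse → voice.

voice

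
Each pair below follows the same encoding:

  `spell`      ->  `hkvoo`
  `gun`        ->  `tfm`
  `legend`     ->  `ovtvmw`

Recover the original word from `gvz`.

tea

This is the alphabet-reversal cipher (Atbash): a becomes z, b becomes y, etc.
Decoding gvz: g↔t, v↔e, z↔a.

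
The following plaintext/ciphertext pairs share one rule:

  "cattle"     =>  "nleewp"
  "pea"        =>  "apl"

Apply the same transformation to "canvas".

Compare letters: c→n is +11, a→l is +11, t→e is +11 — a constant shift. Every letter moves 11 places later in the alphabet, wrapping around z→a.
On canvas: c+11=n, a+11=l, n+11=y, v+11=g, a+11=l, s+11=d.

nlygld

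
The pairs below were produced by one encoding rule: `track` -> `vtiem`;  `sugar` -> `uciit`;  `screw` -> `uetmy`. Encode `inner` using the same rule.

qppmt

The shift depends on letter class: consonant t→v is +2, but vowel a→i is +8. The rule splits by letter class: vowels +8, consonants +2.
On inner: i(vowel)+8=q, n(cons)+2=p, n(cons)+2=p, e(vowel)+8=m, r(cons)+2=t.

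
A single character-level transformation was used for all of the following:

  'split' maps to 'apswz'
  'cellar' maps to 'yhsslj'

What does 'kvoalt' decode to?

method

Two steps: reverse the string, then apply a Caesar shift of +7.
Decoding kvoalt: shift back: k−7=d, v−7=o, o−7=h, a−7=t, l−7=e, t−7=m → dohtem; then reverse → method.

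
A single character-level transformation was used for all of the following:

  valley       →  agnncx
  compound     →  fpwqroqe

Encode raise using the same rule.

The output letters match the input read backwards, each shifted +2: valley reversed is yellav. Two steps: reverse the string, then apply a Caesar shift of +2.
On raise: reverse → esiar; then shift: e+2=g, s+2=u, i+2=k, a+2=c, r+2=t.

gukct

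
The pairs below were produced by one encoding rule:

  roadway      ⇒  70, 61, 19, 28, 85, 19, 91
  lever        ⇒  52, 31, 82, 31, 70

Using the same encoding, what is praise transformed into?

64, 70, 19, 43, 73, 31

r(#18)→70 and o(#15)→61: differences scale by 3, so n = 3·pos + 16. Each letter becomes 3×(its alphabet position, a=1..z=26) + 16.
On praise: p=16→64, r=18→70, a=1→19, i=9→43, s=19→73, e=5→31.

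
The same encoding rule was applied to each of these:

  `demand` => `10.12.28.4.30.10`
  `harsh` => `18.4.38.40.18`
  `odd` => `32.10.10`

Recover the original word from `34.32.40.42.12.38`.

poster

Each letter becomes 2×(its alphabet position, a=1..z=26) + 2.
Decoding 34.32.40.42.12.38: 34→(34−2)÷2=16=p, 32→(32−2)÷2=15=o, 40→(40−2)÷2=19=s, 42→(42−2)÷2=20=t, 12→(12−2)÷2=5=e, 38→(38−2)÷2=18=r.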